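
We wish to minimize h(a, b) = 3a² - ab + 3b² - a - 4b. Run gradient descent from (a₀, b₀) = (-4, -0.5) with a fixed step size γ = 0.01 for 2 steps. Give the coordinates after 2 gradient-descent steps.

(-3.5244, -0.43935)

∇h = (6a - b - 1, -a + 6b - 4)
(a₁, b₁) = (-4, -0.5) − 0.01·(-24.5, -3) = (-3.755, -0.47)
(a₂, b₂) = (-3.755, -0.47) − 0.01·(-23.06, -3.065) = (-3.5244, -0.43935)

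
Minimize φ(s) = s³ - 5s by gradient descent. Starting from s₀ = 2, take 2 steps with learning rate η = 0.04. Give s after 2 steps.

φ′(s) = 3s² - 5
s₁ = 2 − 0.04·7 = 1.72
s₂ = 1.72 − 0.04·3.8752 = 1.564992

1.564992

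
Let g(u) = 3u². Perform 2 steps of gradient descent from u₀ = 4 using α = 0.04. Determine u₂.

g′(u) = 6u
u₁ = 4 − 0.04·24 = 3.04
u₂ = 3.04 − 0.04·18.24 = 2.3104

2.3104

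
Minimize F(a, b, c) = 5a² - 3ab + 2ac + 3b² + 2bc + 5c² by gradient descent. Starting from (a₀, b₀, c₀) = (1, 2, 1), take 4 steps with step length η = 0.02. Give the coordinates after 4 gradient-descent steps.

(0.63954288, 1.29090688, 0.11863008)

∇F = (10a - 3b + 2c, -3a + 6b + 2c, 2a + 2b + 10c)
Step 1: at (1, 2, 1), ∇F = (6, 11, 16) → (1, 2, 1) − 0.02·(6, 11, 16) = (0.88, 1.78, 0.68)
Step 2: at (0.88, 1.78, 0.68), ∇F = (4.82, 9.4, 12.12) → (0.88, 1.78, 0.68) − 0.02·(4.82, 9.4, 12.12) = (0.7836, 1.592, 0.4376)
Step 3: at (0.7836, 1.592, 0.4376), ∇F = (3.9352, 8.0764, 9.1272) → (0.7836, 1.592, 0.4376) − 0.02·(3.9352, 8.0764, 9.1272) = (0.704896, 1.430472, 0.255056)
Step 4: at (0.704896, 1.430472, 0.255056), ∇F = (3.267656, 6.978256, 6.821296) → (0.704896, 1.430472, 0.255056) − 0.02·(3.267656, 6.978256, 6.821296) = (0.63954288, 1.29090688, 0.11863008)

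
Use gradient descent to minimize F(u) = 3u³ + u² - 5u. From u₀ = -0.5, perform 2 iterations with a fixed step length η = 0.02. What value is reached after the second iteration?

F′(u) = 9u² + 2u - 5
Step 1: F′(-0.5) = -3.75; u₁ = -0.5 − 0.02·(-3.75) = -0.425
Step 2: F′(-0.425) = -4.224375; u₂ = -0.425 − 0.02·(-4.224375) = -0.3405125

-0.3405125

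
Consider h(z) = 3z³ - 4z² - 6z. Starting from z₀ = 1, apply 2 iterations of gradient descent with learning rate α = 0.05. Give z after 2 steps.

1.346875

h′(z) = 9z² - 8z - 6
z₁ = 1 − 0.05·(-5) = 1.25
z₂ = 1.25 − 0.05·(-1.9375) = 1.346875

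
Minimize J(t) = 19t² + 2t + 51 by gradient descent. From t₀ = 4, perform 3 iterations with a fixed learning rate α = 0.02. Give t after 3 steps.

0.003392

J′(t) = 38t + 2
Step 1: J′(4) = 154; t₁ = 4 − 0.02·154 = 0.92
Step 2: J′(0.92) = 36.96; t₂ = 0.92 − 0.02·36.96 = 0.1808
Step 3: J′(0.1808) = 8.8704; t₃ = 0.1808 − 0.02·8.8704 = 0.003392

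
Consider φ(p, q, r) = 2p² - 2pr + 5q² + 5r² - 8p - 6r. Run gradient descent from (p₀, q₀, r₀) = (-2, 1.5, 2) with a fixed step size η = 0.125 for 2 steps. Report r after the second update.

0.9375

∇φ = (4p - 2r - 8, 10q, -2p + 10r - 6)
(p₁, q₁, r₁) = (-2, 1.5, 2) − 0.125·(-20, 15, 18) = (0.5, -0.375, -0.25)
(p₂, q₂, r₂) = (0.5, -0.375, -0.25) − 0.125·(-5.5, -3.75, -9.5) = (1.1875, 0.09375, 0.9375)
r = 0.9375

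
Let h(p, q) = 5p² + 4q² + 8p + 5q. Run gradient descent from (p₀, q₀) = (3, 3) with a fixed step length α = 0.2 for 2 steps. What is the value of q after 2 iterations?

0.68

∇h = (10p + 8, 8q + 5)
(p₁, q₁) = (3, 3) − 0.2·(38, 29) = (-4.6, -2.8)
(p₂, q₂) = (-4.6, -2.8) − 0.2·(-38, -17.4) = (3, 0.68)
q = 0.68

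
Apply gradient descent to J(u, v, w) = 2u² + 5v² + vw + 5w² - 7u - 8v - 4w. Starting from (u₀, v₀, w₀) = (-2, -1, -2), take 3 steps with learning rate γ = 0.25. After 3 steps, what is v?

∇J = (4u - 7, 10v + w - 8, v + 10w - 4)
Step 1: at (-2, -1, -2), ∇J = (-15, -20, -25) → (-2, -1, -2) − 0.25·(-15, -20, -25) = (1.75, 4, 4.25)
Step 2: at (1.75, 4, 4.25), ∇J = (0, 36.25, 42.5) → (1.75, 4, 4.25) − 0.25·(0, 36.25, 42.5) = (1.75, -5.0625, -6.375)
Step 3: at (1.75, -5.0625, -6.375), ∇J = (0, -65, -72.8125) → (1.75, -5.0625, -6.375) − 0.25·(0, -65, -72.8125) = (1.75, 11.1875, 11.828125)
v = 11.1875

11.1875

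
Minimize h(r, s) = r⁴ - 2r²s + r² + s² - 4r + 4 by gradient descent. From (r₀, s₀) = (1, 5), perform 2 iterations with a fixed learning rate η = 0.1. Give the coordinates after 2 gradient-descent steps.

∇h = (4r³ - 4rs + 2r - 4, -2r² + 2s)
Step 1: at (1, 5), ∇h = (-18, 8) → (1, 5) − 0.1·(-18, 8) = (2.8, 4.2)
Step 2: at (2.8, 4.2), ∇h = (42.368, -7.28) → (2.8, 4.2) − 0.1·(42.368, -7.28) = (-1.4368, 4.928)

(-1.4368, 4.928)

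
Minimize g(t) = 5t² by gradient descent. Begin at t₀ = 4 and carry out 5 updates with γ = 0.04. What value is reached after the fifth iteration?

g′(t) = 10t
Step 1: g′(4) = 40; t₁ = 4 − 0.04·40 = 2.4
Step 2: g′(2.4) = 24; t₂ = 2.4 − 0.04·24 = 1.44
Step 3: g′(1.44) = 14.4; t₃ = 1.44 − 0.04·14.4 = 0.864
Step 4: g′(0.864) = 8.64; t₄ = 0.864 − 0.04·8.64 = 0.5184
Step 5: g′(0.5184) = 5.184; t₅ = 0.5184 − 0.04·5.184 = 0.31104

0.31104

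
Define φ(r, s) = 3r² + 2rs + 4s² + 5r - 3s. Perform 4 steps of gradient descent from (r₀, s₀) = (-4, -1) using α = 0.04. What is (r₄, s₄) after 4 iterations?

(-1.89386752, 0.61335296)

∇φ = (6r + 2s + 5, 2r + 8s - 3)
(r₁, s₁) = (-4, -1) − 0.04·(-21, -19) = (-3.16, -0.24)
(r₂, s₂) = (-3.16, -0.24) − 0.04·(-14.44, -11.24) = (-2.5824, 0.2096)
(r₃, s₃) = (-2.5824, 0.2096) − 0.04·(-10.0752, -6.488) = (-2.179392, 0.46912)
(r₄, s₄) = (-2.179392, 0.46912) − 0.04·(-7.138112, -3.605824) = (-1.89386752, 0.61335296)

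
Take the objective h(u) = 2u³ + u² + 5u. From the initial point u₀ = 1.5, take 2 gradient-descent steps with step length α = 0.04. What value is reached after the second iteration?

0.290496

h′(u) = 6u² + 2u + 5
Step 1: h′(1.5) = 21.5; u₁ = 1.5 − 0.04·21.5 = 0.64
Step 2: h′(0.64) = 8.7376; u₂ = 0.64 − 0.04·8.7376 = 0.290496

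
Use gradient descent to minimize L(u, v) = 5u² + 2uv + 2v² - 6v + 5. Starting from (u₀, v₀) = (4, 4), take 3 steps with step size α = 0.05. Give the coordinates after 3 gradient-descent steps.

(-0.017, 2.347)

∇L = (10u + 2v, 2u + 4v - 6)
(u₁, v₁) = (4, 4) − 0.05·(48, 18) = (1.6, 3.1)
(u₂, v₂) = (1.6, 3.1) − 0.05·(22.2, 9.6) = (0.49, 2.62)
(u₃, v₃) = (0.49, 2.62) − 0.05·(10.14, 5.46) = (-0.017, 2.347)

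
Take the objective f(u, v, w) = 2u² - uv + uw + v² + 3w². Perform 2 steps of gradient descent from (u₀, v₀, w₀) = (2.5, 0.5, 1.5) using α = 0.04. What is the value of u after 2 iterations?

1.7112

∇f = (4u - v + w, -u + 2v, u + 6w)
(u₁, v₁, w₁) = (2.5, 0.5, 1.5) − 0.04·(11, -1.5, 11.5) = (2.06, 0.56, 1.04)
(u₂, v₂, w₂) = (2.06, 0.56, 1.04) − 0.04·(8.72, -0.94, 8.3) = (1.7112, 0.5976, 0.708)
u = 1.7112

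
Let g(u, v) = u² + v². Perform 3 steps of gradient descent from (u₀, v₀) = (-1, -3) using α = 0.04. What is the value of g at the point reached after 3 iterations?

∇g = (2u, 2v)
Step 1: at (-1, -3), ∇g = (-2, -6) → (-1, -3) − 0.04·(-2, -6) = (-0.92, -2.76)
Step 2: at (-0.92, -2.76), ∇g = (-1.84, -5.52) → (-0.92, -2.76) − 0.04·(-1.84, -5.52) = (-0.8464, -2.5392)
Step 3: at (-0.8464, -2.5392), ∇g = (-1.6928, -5.0784) → (-0.8464, -2.5392) − 0.04·(-1.6928, -5.0784) = (-0.778688, -2.336064)
g(-0.778688, -2.336064) = 6.06355001344

6.06355001344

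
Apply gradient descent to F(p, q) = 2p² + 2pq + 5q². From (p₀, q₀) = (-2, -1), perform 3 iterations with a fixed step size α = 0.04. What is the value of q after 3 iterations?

0.023104

∇F = (4p + 2q, 2p + 10q)
(p₁, q₁) = (-2, -1) − 0.04·(-10, -14) = (-1.6, -0.44)
(p₂, q₂) = (-1.6, -0.44) − 0.04·(-7.28, -7.6) = (-1.3088, -0.136)
(p₃, q₃) = (-1.3088, -0.136) − 0.04·(-5.5072, -3.9776) = (-1.088512, 0.023104)
q = 0.023104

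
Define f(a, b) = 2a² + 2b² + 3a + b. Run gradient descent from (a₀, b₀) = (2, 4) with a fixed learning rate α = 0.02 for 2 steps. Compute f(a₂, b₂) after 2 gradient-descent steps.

∇f = (4a + 3, 4b + 1)
(a₁, b₁) = (2, 4) − 0.02·(11, 17) = (1.78, 3.66)
(a₂, b₂) = (1.78, 3.66) − 0.02·(10.12, 15.64) = (1.5776, 3.3472)
f(1.5776, 3.3472) = 35.4651392

35.4651392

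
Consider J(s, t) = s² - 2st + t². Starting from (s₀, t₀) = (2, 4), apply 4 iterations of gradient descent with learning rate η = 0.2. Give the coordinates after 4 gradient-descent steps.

∇J = (2s - 2t, -2s + 2t)
Step 1: at (2, 4), ∇J = (-4, 4) → (2, 4) − 0.2·(-4, 4) = (2.8, 3.2)
Step 2: at (2.8, 3.2), ∇J = (-0.8, 0.8) → (2.8, 3.2) − 0.2·(-0.8, 0.8) = (2.96, 3.04)
Step 3: at (2.96, 3.04), ∇J = (-0.16, 0.16) → (2.96, 3.04) − 0.2·(-0.16, 0.16) = (2.992, 3.008)
Step 4: at (2.992, 3.008), ∇J = (-0.032, 0.032) → (2.992, 3.008) − 0.2·(-0.032, 0.032) = (2.9984, 3.0016)

(2.9984, 3.0016)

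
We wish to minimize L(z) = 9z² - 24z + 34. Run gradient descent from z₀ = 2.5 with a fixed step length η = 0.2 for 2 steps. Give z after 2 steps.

L′(z) = 18z - 24
z₁ = 2.5 − 0.2·21 = -1.7
z₂ = -1.7 − 0.2·(-54.6) = 9.22

9.22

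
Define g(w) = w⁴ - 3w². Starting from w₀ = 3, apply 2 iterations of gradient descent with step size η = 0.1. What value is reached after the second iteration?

76.8

g′(w) = 4w³ - 6w
Step 1: g′(3) = 90; w₁ = 3 − 0.1·90 = -6
Step 2: g′(-6) = -828; w₂ = -6 − 0.1·(-828) = 76.8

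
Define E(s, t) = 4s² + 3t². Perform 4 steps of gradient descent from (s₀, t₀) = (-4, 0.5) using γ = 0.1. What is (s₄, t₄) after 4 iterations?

(-0.0064, 0.0128)

∇E = (8s, 6t)
Step 1: at (-4, 0.5), ∇E = (-32, 3) → (-4, 0.5) − 0.1·(-32, 3) = (-0.8, 0.2)
Step 2: at (-0.8, 0.2), ∇E = (-6.4, 1.2) → (-0.8, 0.2) − 0.1·(-6.4, 1.2) = (-0.16, 0.08)
Step 3: at (-0.16, 0.08), ∇E = (-1.28, 0.48) → (-0.16, 0.08) − 0.1·(-1.28, 0.48) = (-0.032, 0.032)
Step 4: at (-0.032, 0.032), ∇E = (-0.256, 0.192) → (-0.032, 0.032) − 0.1·(-0.256, 0.192) = (-0.0064, 0.0128)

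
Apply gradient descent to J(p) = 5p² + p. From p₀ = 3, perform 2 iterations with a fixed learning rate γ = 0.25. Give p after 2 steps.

6.875

J′(p) = 10p + 1
Step 1: J′(3) = 31; p₁ = 3 − 0.25·31 = -4.75
Step 2: J′(-4.75) = -46.5; p₂ = -4.75 − 0.25·(-46.5) = 6.875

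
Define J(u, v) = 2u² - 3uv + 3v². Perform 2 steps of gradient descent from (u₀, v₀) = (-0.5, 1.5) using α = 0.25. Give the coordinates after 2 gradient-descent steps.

∇J = (4u - 3v, -3u + 6v)
Step 1: at (-0.5, 1.5), ∇J = (-6.5, 10.5) → (-0.5, 1.5) − 0.25·(-6.5, 10.5) = (1.125, -1.125)
Step 2: at (1.125, -1.125), ∇J = (7.875, -10.125) → (1.125, -1.125) − 0.25·(7.875, -10.125) = (-0.84375, 1.40625)

(-0.84375, 1.40625)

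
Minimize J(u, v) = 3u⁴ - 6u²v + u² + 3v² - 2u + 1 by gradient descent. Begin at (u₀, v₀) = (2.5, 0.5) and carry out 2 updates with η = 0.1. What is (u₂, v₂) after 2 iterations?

(4007.45815, 137.4815)

∇J = (12u³ - 12uv + 2u - 2, -6u² + 6v)
(u₁, v₁) = (2.5, 0.5) − 0.1·(175.5, -34.5) = (-15.05, 3.95)
(u₂, v₂) = (-15.05, 3.95) − 0.1·(-40225.0815, -1335.315) = (4007.45815, 137.4815)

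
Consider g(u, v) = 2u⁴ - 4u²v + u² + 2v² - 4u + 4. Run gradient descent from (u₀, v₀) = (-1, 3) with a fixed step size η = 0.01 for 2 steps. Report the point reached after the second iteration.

(-1.18848, 2.8516)

∇g = (8u³ - 8uv + 2u - 4, -4u² + 4v)
(u₁, v₁) = (-1, 3) − 0.01·(10, 8) = (-1.1, 2.92)
(u₂, v₂) = (-1.1, 2.92) − 0.01·(8.848, 6.84) = (-1.18848, 2.8516)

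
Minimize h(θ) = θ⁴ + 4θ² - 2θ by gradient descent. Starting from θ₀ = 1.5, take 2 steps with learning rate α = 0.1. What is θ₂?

h′(θ) = 4θ³ + 8θ - 2
θ₁ = 1.5 − 0.1·23.5 = -0.85
θ₂ = -0.85 − 0.1·(-11.2565) = 0.27565

0.27565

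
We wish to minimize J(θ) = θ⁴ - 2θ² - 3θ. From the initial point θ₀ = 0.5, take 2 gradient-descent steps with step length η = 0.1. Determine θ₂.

1.28705

J′(θ) = 4θ³ - 4θ - 3
θ₁ = 0.5 − 0.1·(-4.5) = 0.95
θ₂ = 0.95 − 0.1·(-3.3705) = 1.28705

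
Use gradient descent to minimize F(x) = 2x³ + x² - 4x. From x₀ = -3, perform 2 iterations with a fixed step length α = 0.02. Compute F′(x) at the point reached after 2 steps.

F′(x) = 6x² + 2x - 4
x₁ = -3 − 0.02·44 = -3.88
x₂ = -3.88 − 0.02·78.5664 = -5.451328
F′(x) at (-5.451328) = 163.399205781504

163.399205781504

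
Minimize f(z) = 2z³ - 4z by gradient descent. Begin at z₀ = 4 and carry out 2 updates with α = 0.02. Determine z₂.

1.680128

f′(z) = 6z² - 4
z₁ = 4 − 0.02·92 = 2.16
z₂ = 2.16 − 0.02·23.9936 = 1.680128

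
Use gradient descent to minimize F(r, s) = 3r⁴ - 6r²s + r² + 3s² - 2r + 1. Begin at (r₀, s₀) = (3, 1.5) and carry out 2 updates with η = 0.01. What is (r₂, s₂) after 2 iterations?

∇F = (12r³ - 12rs + 2r - 2, -6r² + 6s)
(r₁, s₁) = (3, 1.5) − 0.01·(274, -45) = (0.26, 1.95)
(r₂, s₂) = (0.26, 1.95) − 0.01·(-7.353088, 11.2944) = (0.33353088, 1.837056)

(0.33353088, 1.837056)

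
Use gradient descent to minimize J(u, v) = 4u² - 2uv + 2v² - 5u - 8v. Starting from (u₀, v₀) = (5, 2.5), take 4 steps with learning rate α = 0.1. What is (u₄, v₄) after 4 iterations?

(1.3936, 2.9016)

∇J = (8u - 2v - 5, -2u + 4v - 8)
Step 1: at (5, 2.5), ∇J = (30, -8) → (5, 2.5) − 0.1·(30, -8) = (2, 3.3)
Step 2: at (2, 3.3), ∇J = (4.4, 1.2) → (2, 3.3) − 0.1·(4.4, 1.2) = (1.56, 3.18)
Step 3: at (1.56, 3.18), ∇J = (1.12, 1.6) → (1.56, 3.18) − 0.1·(1.12, 1.6) = (1.448, 3.02)
Step 4: at (1.448, 3.02), ∇J = (0.544, 1.184) → (1.448, 3.02) − 0.1·(0.544, 1.184) = (1.3936, 2.9016)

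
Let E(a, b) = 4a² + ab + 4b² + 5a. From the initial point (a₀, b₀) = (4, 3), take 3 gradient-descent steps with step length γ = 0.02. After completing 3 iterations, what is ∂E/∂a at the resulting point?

∇E = (8a + b + 5, a + 8b)
(a₁, b₁) = (4, 3) − 0.02·(40, 28) = (3.2, 2.44)
(a₂, b₂) = (3.2, 2.44) − 0.02·(33.04, 22.72) = (2.5392, 1.9856)
(a₃, b₃) = (2.5392, 1.9856) − 0.02·(27.2992, 18.424) = (1.993216, 1.61712)
∂E/∂a at (1.993216, 1.61712) = 22.562848

22.562848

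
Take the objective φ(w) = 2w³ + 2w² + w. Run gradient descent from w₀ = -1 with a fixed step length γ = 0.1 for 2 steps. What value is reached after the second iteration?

-1.894

φ′(w) = 6w² + 4w + 1
w₁ = -1 − 0.1·3 = -1.3
w₂ = -1.3 − 0.1·5.94 = -1.894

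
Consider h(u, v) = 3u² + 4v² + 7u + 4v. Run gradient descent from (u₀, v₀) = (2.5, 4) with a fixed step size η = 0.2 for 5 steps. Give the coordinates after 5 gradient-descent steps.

(-1.16784, -0.84992)

∇h = (6u + 7, 8v + 4)
(u₁, v₁) = (2.5, 4) − 0.2·(22, 36) = (-1.9, -3.2)
(u₂, v₂) = (-1.9, -3.2) − 0.2·(-4.4, -21.6) = (-1.02, 1.12)
(u₃, v₃) = (-1.02, 1.12) − 0.2·(0.88, 12.96) = (-1.196, -1.472)
(u₄, v₄) = (-1.196, -1.472) − 0.2·(-0.176, -7.776) = (-1.1608, 0.0832)
(u₅, v₅) = (-1.1608, 0.0832) − 0.2·(0.0352, 4.6656) = (-1.16784, -0.84992)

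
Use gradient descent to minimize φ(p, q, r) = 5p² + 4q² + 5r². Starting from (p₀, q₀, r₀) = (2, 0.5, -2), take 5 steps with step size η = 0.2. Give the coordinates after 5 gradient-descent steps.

(-2, -0.03888, 2)

∇φ = (10p, 8q, 10r)
Step 1: at (2, 0.5, -2), ∇φ = (20, 4, -20) → (2, 0.5, -2) − 0.2·(20, 4, -20) = (-2, -0.3, 2)
Step 2: at (-2, -0.3, 2), ∇φ = (-20, -2.4, 20) → (-2, -0.3, 2) − 0.2·(-20, -2.4, 20) = (2, 0.18, -2)
Step 3: at (2, 0.18, -2), ∇φ = (20, 1.44, -20) → (2, 0.18, -2) − 0.2·(20, 1.44, -20) = (-2, -0.108, 2)
Step 4: at (-2, -0.108, 2), ∇φ = (-20, -0.864, 20) → (-2, -0.108, 2) − 0.2·(-20, -0.864, 20) = (2, 0.0648, -2)
Step 5: at (2, 0.0648, -2), ∇φ = (20, 0.5184, -20) → (2, 0.0648, -2) − 0.2·(20, 0.5184, -20) = (-2, -0.03888, 2)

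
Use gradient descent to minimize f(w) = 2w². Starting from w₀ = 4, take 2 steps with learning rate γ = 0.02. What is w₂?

3.3856

f′(w) = 4w
w₁ = 4 − 0.02·16 = 3.68
w₂ = 3.68 − 0.02·14.72 = 3.3856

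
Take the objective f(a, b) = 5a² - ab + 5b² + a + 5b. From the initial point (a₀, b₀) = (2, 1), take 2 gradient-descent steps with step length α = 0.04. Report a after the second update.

∇f = (10a - b + 1, -a + 10b + 5)
(a₁, b₁) = (2, 1) − 0.04·(20, 13) = (1.2, 0.48)
(a₂, b₂) = (1.2, 0.48) − 0.04·(12.52, 8.6) = (0.6992, 0.136)
a = 0.6992

0.6992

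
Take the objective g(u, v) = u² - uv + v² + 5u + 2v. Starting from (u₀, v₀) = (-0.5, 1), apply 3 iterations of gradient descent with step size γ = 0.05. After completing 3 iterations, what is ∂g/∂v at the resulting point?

3.67575

∇g = (2u - v + 5, -u + 2v + 2)
Step 1: at (-0.5, 1), ∇g = (3, 4.5) → (-0.5, 1) − 0.05·(3, 4.5) = (-0.65, 0.775)
Step 2: at (-0.65, 0.775), ∇g = (2.925, 4.2) → (-0.65, 0.775) − 0.05·(2.925, 4.2) = (-0.79625, 0.565)
Step 3: at (-0.79625, 0.565), ∇g = (2.8425, 3.92625) → (-0.79625, 0.565) − 0.05·(2.8425, 3.92625) = (-0.938375, 0.3686875)
∂g/∂v at (-0.938375, 0.3686875) = 3.67575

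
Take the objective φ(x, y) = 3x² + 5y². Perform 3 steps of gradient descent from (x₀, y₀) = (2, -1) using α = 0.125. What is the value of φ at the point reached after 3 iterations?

∇φ = (6x, 10y)
(x₁, y₁) = (2, -1) − 0.125·(12, -10) = (0.5, 0.25)
(x₂, y₂) = (0.5, 0.25) − 0.125·(3, 2.5) = (0.125, -0.0625)
(x₃, y₃) = (0.125, -0.0625) − 0.125·(0.75, -0.625) = (0.03125, 0.015625)
φ(0.03125, 0.015625) = 0.004150390625

0.004150390625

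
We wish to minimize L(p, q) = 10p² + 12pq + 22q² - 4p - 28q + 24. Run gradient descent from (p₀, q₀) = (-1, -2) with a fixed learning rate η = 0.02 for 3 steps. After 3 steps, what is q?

∇L = (20p + 12q - 4, 12p + 44q - 28)
Step 1: at (-1, -2), ∇L = (-48, -128) → (-1, -2) − 0.02·(-48, -128) = (-0.04, 0.56)
Step 2: at (-0.04, 0.56), ∇L = (1.92, -3.84) → (-0.04, 0.56) − 0.02·(1.92, -3.84) = (-0.0784, 0.6368)
Step 3: at (-0.0784, 0.6368), ∇L = (2.0736, -0.9216) → (-0.0784, 0.6368) − 0.02·(2.0736, -0.9216) = (-0.119872, 0.655232)
q = 0.655232

0.655232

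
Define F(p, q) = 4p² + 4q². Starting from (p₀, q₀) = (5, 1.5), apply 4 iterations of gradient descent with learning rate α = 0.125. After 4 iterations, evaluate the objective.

∇F = (8p, 8q)
Step 1: at (5, 1.5), ∇F = (40, 12) → (5, 1.5) − 0.125·(40, 12) = (0, 0)
Step 2: at (0, 0), ∇F = (0, 0) → (0, 0) − 0.125·(0, 0) = (0, 0)
Step 3: at (0, 0), ∇F = (0, 0) → (0, 0) − 0.125·(0, 0) = (0, 0)
Step 4: at (0, 0), ∇F = (0, 0) → (0, 0) − 0.125·(0, 0) = (0, 0)
F(0, 0) = 0

0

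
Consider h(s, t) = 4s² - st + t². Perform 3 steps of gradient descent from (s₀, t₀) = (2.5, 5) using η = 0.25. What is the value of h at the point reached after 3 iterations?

15.04669189453125

∇h = (8s - t, -s + 2t)
(s₁, t₁) = (2.5, 5) − 0.25·(15, 7.5) = (-1.25, 3.125)
(s₂, t₂) = (-1.25, 3.125) − 0.25·(-13.125, 7.5) = (2.03125, 1.25)
(s₃, t₃) = (2.03125, 1.25) − 0.25·(15, 0.46875) = (-1.71875, 1.1328125)
h(-1.71875, 1.1328125) = 15.04669189453125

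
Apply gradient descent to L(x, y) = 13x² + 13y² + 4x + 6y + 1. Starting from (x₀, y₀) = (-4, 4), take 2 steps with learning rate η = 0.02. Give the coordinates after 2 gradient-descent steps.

(-1.04, 0.744)

∇L = (26x + 4, 26y + 6)
Step 1: at (-4, 4), ∇L = (-100, 110) → (-4, 4) − 0.02·(-100, 110) = (-2, 1.8)
Step 2: at (-2, 1.8), ∇L = (-48, 52.8) → (-2, 1.8) − 0.02·(-48, 52.8) = (-1.04, 0.744)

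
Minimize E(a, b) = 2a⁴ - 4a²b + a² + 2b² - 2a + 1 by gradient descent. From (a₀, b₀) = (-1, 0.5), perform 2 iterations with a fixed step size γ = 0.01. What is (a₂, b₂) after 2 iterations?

∇E = (8a³ - 8ab + 2a - 2, -4a² + 4b)
Step 1: at (-1, 0.5), ∇E = (-8, -2) → (-1, 0.5) − 0.01·(-8, -2) = (-0.92, 0.52)
Step 2: at (-0.92, 0.52), ∇E = (-6.242304, -1.3056) → (-0.92, 0.52) − 0.01·(-6.242304, -1.3056) = (-0.85757696, 0.533056)

(-0.85757696, 0.533056)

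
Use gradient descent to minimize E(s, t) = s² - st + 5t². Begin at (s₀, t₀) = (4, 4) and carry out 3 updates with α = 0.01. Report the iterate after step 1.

∇E = (2s - t, -s + 10t)
Step 1: at (4, 4), ∇E = (4, 36) → (4, 4) − 0.01·(4, 36) = (3.96, 3.64)

(3.96, 3.64)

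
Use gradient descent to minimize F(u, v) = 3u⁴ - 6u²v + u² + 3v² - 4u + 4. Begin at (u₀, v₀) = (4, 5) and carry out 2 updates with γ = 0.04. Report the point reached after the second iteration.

∇F = (12u³ - 12uv + 2u - 4, -6u² + 6v)
(u₁, v₁) = (4, 5) − 0.04·(532, -66) = (-17.28, 7.64)
(u₂, v₂) = (-17.28, 7.64) − 0.04·(-60371.693824, -1745.7504) = (2397.58775296, 77.470016)

(2397.58775296, 77.470016)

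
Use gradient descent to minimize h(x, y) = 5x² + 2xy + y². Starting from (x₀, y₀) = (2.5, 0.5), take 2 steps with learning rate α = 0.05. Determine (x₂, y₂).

(0.58, 0.06)

∇h = (10x + 2y, 2x + 2y)
Step 1: at (2.5, 0.5), ∇h = (26, 6) → (2.5, 0.5) − 0.05·(26, 6) = (1.2, 0.2)
Step 2: at (1.2, 0.2), ∇h = (12.4, 2.8) → (1.2, 0.2) − 0.05·(12.4, 2.8) = (0.58, 0.06)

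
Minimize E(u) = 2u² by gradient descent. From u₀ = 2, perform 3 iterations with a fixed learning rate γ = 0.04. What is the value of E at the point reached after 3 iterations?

2.810384252928

E′(u) = 4u
Step 1: E′(2) = 8; u₁ = 2 − 0.04·8 = 1.68
Step 2: E′(1.68) = 6.72; u₂ = 1.68 − 0.04·6.72 = 1.4112
Step 3: E′(1.4112) = 5.6448; u₃ = 1.4112 − 0.04·5.6448 = 1.185408
E(1.185408) = 2.810384252928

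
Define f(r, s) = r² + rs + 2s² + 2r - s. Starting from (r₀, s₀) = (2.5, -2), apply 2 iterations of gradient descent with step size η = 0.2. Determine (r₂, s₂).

∇f = (2r + s + 2, r + 4s - 1)
Step 1: at (2.5, -2), ∇f = (5, -6.5) → (2.5, -2) − 0.2·(5, -6.5) = (1.5, -0.7)
Step 2: at (1.5, -0.7), ∇f = (4.3, -2.3) → (1.5, -0.7) − 0.2·(4.3, -2.3) = (0.64, -0.24)

(0.64, -0.24)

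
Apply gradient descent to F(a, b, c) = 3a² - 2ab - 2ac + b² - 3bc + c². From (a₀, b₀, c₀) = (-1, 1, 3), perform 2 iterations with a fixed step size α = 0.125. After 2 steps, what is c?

∇F = (6a - 2b - 2c, -2a + 2b - 3c, -2a - 3b + 2c)
Step 1: at (-1, 1, 3), ∇F = (-14, -5, 5) → (-1, 1, 3) − 0.125·(-14, -5, 5) = (0.75, 1.625, 2.375)
Step 2: at (0.75, 1.625, 2.375), ∇F = (-3.5, -5.375, -1.625) → (0.75, 1.625, 2.375) − 0.125·(-3.5, -5.375, -1.625) = (1.1875, 2.296875, 2.578125)
c = 2.578125

2.578125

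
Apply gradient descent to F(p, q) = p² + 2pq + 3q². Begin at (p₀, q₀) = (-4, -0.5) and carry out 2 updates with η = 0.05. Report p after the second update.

∇F = (2p + 2q, 2p + 6q)
(p₁, q₁) = (-4, -0.5) − 0.05·(-9, -11) = (-3.55, 0.05)
(p₂, q₂) = (-3.55, 0.05) − 0.05·(-7, -6.8) = (-3.2, 0.39)
p = -3.2

-3.2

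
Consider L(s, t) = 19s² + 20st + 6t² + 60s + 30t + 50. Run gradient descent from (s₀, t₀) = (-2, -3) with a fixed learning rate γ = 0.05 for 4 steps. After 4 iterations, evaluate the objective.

∇L = (38s + 20t + 60, 20s + 12t + 30)
(s₁, t₁) = (-2, -3) − 0.05·(-76, -46) = (1.8, -0.7)
(s₂, t₂) = (1.8, -0.7) − 0.05·(114.4, 57.6) = (-3.92, -3.58)
(s₃, t₃) = (-3.92, -3.58) − 0.05·(-160.56, -91.36) = (4.108, 0.988)
(s₄, t₄) = (4.108, 0.988) − 0.05·(235.864, 124.016) = (-7.6852, -5.2128)
L(-7.6852, -5.2128) = 1518.955596

1518.955596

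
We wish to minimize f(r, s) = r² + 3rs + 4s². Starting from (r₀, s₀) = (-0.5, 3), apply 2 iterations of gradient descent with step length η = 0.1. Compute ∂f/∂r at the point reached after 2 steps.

∇f = (2r + 3s, 3r + 8s)
(r₁, s₁) = (-0.5, 3) − 0.1·(8, 22.5) = (-1.3, 0.75)
(r₂, s₂) = (-1.3, 0.75) − 0.1·(-0.35, 2.1) = (-1.265, 0.54)
∂f/∂r at (-1.265, 0.54) = -0.91

-0.91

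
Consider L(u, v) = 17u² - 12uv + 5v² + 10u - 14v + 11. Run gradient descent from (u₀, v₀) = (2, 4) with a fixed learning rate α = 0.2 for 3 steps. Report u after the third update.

-200.032

∇L = (34u - 12v + 10, -12u + 10v - 14)
(u₁, v₁) = (2, 4) − 0.2·(30, 2) = (-4, 3.6)
(u₂, v₂) = (-4, 3.6) − 0.2·(-169.2, 70) = (29.84, -10.4)
(u₃, v₃) = (29.84, -10.4) − 0.2·(1149.36, -476.08) = (-200.032, 84.816)
u = -200.032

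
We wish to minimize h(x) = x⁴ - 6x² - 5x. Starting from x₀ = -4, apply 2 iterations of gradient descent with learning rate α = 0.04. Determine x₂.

-7.88566528

h′(x) = 4x³ - 12x - 5
x₁ = -4 − 0.04·(-213) = 4.52
x₂ = 4.52 − 0.04·310.141632 = -7.88566528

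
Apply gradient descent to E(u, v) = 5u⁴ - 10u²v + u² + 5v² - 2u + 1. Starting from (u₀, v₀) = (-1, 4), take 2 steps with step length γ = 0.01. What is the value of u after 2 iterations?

∇E = (20u³ - 20uv + 2u - 2, -10u² + 10v)
(u₁, v₁) = (-1, 4) − 0.01·(56, 30) = (-1.56, 3.7)
(u₂, v₂) = (-1.56, 3.7) − 0.01·(34.39168, 12.664) = (-1.9039168, 3.57336)
u = -1.9039168

-1.9039168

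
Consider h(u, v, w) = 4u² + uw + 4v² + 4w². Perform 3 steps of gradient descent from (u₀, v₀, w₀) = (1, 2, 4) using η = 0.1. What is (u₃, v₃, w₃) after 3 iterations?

(-0.038, 0.016, 0.043)

∇h = (8u + w, 8v, u + 8w)
Step 1: at (1, 2, 4), ∇h = (12, 16, 33) → (1, 2, 4) − 0.1·(12, 16, 33) = (-0.2, 0.4, 0.7)
Step 2: at (-0.2, 0.4, 0.7), ∇h = (-0.9, 3.2, 5.4) → (-0.2, 0.4, 0.7) − 0.1·(-0.9, 3.2, 5.4) = (-0.11, 0.08, 0.16)
Step 3: at (-0.11, 0.08, 0.16), ∇h = (-0.72, 0.64, 1.17) → (-0.11, 0.08, 0.16) − 0.1·(-0.72, 0.64, 1.17) = (-0.038, 0.016, 0.043)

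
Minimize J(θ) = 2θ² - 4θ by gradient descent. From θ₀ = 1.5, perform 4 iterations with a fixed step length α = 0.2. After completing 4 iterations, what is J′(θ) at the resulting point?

J′(θ) = 4θ - 4
θ₁ = 1.5 − 0.2·2 = 1.1
θ₂ = 1.1 − 0.2·0.4 = 1.02
θ₃ = 1.02 − 0.2·0.08 = 1.004
θ₄ = 1.004 − 0.2·0.016 = 1.0008
J′(θ) at (1.0008) = 0.0032

0.0032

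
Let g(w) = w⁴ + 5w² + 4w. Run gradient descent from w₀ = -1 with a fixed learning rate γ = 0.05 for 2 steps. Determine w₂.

g′(w) = 4w³ + 10w + 4
w₁ = -1 − 0.05·(-10) = -0.5
w₂ = -0.5 − 0.05·(-1.5) = -0.425

-0.425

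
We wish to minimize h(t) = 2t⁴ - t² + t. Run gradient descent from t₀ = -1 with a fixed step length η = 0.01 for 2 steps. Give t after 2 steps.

-0.91041

h′(t) = 8t³ - 2t + 1
t₁ = -1 − 0.01·(-5) = -0.95
t₂ = -0.95 − 0.01·(-3.959) = -0.91041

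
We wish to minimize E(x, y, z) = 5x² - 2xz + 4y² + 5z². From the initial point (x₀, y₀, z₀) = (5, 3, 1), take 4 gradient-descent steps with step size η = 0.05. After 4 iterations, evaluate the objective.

∇E = (10x - 2z, 8y, -2x + 10z)
Step 1: at (5, 3, 1), ∇E = (48, 24, 0) → (5, 3, 1) − 0.05·(48, 24, 0) = (2.6, 1.8, 1)
Step 2: at (2.6, 1.8, 1), ∇E = (24, 14.4, 4.8) → (2.6, 1.8, 1) − 0.05·(24, 14.4, 4.8) = (1.4, 1.08, 0.76)
Step 3: at (1.4, 1.08, 0.76), ∇E = (12.48, 8.64, 4.8) → (1.4, 1.08, 0.76) − 0.05·(12.48, 8.64, 4.8) = (0.776, 0.648, 0.52)
Step 4: at (0.776, 0.648, 0.52), ∇E = (6.72, 5.184, 3.648) → (0.776, 0.648, 0.52) − 0.05·(6.72, 5.184, 3.648) = (0.44, 0.3888, 0.3376)
E(0.44, 0.3888, 0.3376) = 1.84544256

1.84544256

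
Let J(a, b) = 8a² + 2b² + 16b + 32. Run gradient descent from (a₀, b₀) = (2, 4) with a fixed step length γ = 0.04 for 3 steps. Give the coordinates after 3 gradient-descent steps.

(0.093312, 0.741632)

∇J = (16a, 4b + 16)
Step 1: at (2, 4), ∇J = (32, 32) → (2, 4) − 0.04·(32, 32) = (0.72, 2.72)
Step 2: at (0.72, 2.72), ∇J = (11.52, 26.88) → (0.72, 2.72) − 0.04·(11.52, 26.88) = (0.2592, 1.6448)
Step 3: at (0.2592, 1.6448), ∇J = (4.1472, 22.5792) → (0.2592, 1.6448) − 0.04·(4.1472, 22.5792) = (0.093312, 0.741632)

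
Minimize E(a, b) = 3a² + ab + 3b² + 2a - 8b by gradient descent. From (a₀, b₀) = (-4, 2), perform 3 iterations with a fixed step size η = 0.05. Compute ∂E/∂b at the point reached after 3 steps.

∇E = (6a + b + 2, a + 6b - 8)
Step 1: at (-4, 2), ∇E = (-20, 0) → (-4, 2) − 0.05·(-20, 0) = (-3, 2)
Step 2: at (-3, 2), ∇E = (-14, 1) → (-3, 2) − 0.05·(-14, 1) = (-2.3, 1.95)
Step 3: at (-2.3, 1.95), ∇E = (-9.85, 1.4) → (-2.3, 1.95) − 0.05·(-9.85, 1.4) = (-1.8075, 1.88)
∂E/∂b at (-1.8075, 1.88) = 1.4725

1.4725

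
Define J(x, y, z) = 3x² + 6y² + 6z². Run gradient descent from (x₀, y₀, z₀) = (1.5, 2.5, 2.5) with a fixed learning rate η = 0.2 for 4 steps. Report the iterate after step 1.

(-0.3, -3.5, -3.5)

∇J = (6x, 12y, 12z)
(x₁, y₁, z₁) = (1.5, 2.5, 2.5) − 0.2·(9, 30, 30) = (-0.3, -3.5, -3.5)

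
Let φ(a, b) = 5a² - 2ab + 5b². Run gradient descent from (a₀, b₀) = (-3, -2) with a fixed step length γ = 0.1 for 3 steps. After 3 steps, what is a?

-0.016

∇φ = (10a - 2b, -2a + 10b)
Step 1: at (-3, -2), ∇φ = (-26, -14) → (-3, -2) − 0.1·(-26, -14) = (-0.4, -0.6)
Step 2: at (-0.4, -0.6), ∇φ = (-2.8, -5.2) → (-0.4, -0.6) − 0.1·(-2.8, -5.2) = (-0.12, -0.08)
Step 3: at (-0.12, -0.08), ∇φ = (-1.04, -0.56) → (-0.12, -0.08) − 0.1·(-1.04, -0.56) = (-0.016, -0.024)
a = -0.016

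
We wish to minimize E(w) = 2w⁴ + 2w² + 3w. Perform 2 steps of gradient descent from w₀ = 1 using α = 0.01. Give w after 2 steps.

0.73687

E′(w) = 8w³ + 4w + 3
w₁ = 1 − 0.01·15 = 0.85
w₂ = 0.85 − 0.01·11.313 = 0.73687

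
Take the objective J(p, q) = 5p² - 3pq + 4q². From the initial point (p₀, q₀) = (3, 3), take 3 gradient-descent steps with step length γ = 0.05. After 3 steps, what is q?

∇J = (10p - 3q, -3p + 8q)
(p₁, q₁) = (3, 3) − 0.05·(21, 15) = (1.95, 2.25)
(p₂, q₂) = (1.95, 2.25) − 0.05·(12.75, 12.15) = (1.3125, 1.6425)
(p₃, q₃) = (1.3125, 1.6425) − 0.05·(8.1975, 9.2025) = (0.902625, 1.182375)
q = 1.182375

1.182375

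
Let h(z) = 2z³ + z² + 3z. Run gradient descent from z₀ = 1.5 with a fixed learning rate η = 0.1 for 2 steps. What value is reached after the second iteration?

h′(z) = 6z² + 2z + 3
z₁ = 1.5 − 0.1·19.5 = -0.45
z₂ = -0.45 − 0.1·3.315 = -0.7815

-0.7815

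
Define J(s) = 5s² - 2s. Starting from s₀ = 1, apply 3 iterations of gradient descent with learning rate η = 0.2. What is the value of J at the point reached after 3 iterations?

J′(s) = 10s - 2
Step 1: J′(1) = 8; s₁ = 1 − 0.2·8 = -0.6
Step 2: J′(-0.6) = -8; s₂ = -0.6 − 0.2·(-8) = 1
Step 3: J′(1) = 8; s₃ = 1 − 0.2·8 = -0.6
J(-0.6) = 3

3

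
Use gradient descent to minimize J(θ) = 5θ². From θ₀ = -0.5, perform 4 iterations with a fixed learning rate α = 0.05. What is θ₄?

-0.03125

J′(θ) = 10θ
θ₁ = -0.5 − 0.05·(-5) = -0.25
θ₂ = -0.25 − 0.05·(-2.5) = -0.125
θ₃ = -0.125 − 0.05·(-1.25) = -0.0625
θ₄ = -0.0625 − 0.05·(-0.625) = -0.03125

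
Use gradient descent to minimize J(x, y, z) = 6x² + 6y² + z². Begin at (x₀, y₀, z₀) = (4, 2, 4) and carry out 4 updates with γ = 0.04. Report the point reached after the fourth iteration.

(0.29246464, 0.14623232, 2.86557184)

∇J = (12x, 12y, 2z)
(x₁, y₁, z₁) = (4, 2, 4) − 0.04·(48, 24, 8) = (2.08, 1.04, 3.68)
(x₂, y₂, z₂) = (2.08, 1.04, 3.68) − 0.04·(24.96, 12.48, 7.36) = (1.0816, 0.5408, 3.3856)
(x₃, y₃, z₃) = (1.0816, 0.5408, 3.3856) − 0.04·(12.9792, 6.4896, 6.7712) = (0.562432, 0.281216, 3.114752)
(x₄, y₄, z₄) = (0.562432, 0.281216, 3.114752) − 0.04·(6.749184, 3.374592, 6.229504) = (0.29246464, 0.14623232, 2.86557184)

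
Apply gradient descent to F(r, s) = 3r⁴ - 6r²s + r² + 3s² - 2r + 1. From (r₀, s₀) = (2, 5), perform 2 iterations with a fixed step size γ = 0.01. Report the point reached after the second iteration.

∇F = (12r³ - 12rs + 2r - 2, -6r² + 6s)
(r₁, s₁) = (2, 5) − 0.01·(-22, 6) = (2.22, 4.94)
(r₂, s₂) = (2.22, 4.94) − 0.01·(2.130976, 0.0696) = (2.19869024, 4.939304)

(2.19869024, 4.939304)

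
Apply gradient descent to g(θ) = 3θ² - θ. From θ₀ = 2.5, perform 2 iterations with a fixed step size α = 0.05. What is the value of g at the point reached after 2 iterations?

g′(θ) = 6θ - 1
Step 1: g′(2.5) = 14; θ₁ = 2.5 − 0.05·14 = 1.8
Step 2: g′(1.8) = 9.8; θ₂ = 1.8 − 0.05·9.8 = 1.31
g(1.31) = 3.8383

3.8383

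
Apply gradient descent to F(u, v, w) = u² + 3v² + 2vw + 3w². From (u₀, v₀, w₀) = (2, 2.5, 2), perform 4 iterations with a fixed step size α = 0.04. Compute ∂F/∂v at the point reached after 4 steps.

4.34651904

∇F = (2u, 6v + 2w, 2v + 6w)
(u₁, v₁, w₁) = (2, 2.5, 2) − 0.04·(4, 19, 17) = (1.84, 1.74, 1.32)
(u₂, v₂, w₂) = (1.84, 1.74, 1.32) − 0.04·(3.68, 13.08, 11.4) = (1.6928, 1.2168, 0.864)
(u₃, v₃, w₃) = (1.6928, 1.2168, 0.864) − 0.04·(3.3856, 9.0288, 7.6176) = (1.557376, 0.855648, 0.559296)
(u₄, v₄, w₄) = (1.557376, 0.855648, 0.559296) − 0.04·(3.114752, 6.25248, 5.067072) = (1.43278592, 0.6055488, 0.35661312)
∂F/∂v at (1.43278592, 0.6055488, 0.35661312) = 4.34651904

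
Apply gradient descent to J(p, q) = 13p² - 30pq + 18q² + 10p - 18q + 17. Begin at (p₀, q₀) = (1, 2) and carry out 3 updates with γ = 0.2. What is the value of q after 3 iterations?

∇J = (26p - 30q + 10, -30p + 36q - 18)
Step 1: at (1, 2), ∇J = (-24, 24) → (1, 2) − 0.2·(-24, 24) = (5.8, -2.8)
Step 2: at (5.8, -2.8), ∇J = (244.8, -292.8) → (5.8, -2.8) − 0.2·(244.8, -292.8) = (-43.16, 55.76)
Step 3: at (-43.16, 55.76), ∇J = (-2784.96, 3284.16) → (-43.16, 55.76) − 0.2·(-2784.96, 3284.16) = (513.832, -601.072)
q = -601.072

-601.072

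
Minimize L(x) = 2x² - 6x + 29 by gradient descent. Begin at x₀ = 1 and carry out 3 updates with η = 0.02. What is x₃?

1.110656

L′(x) = 4x - 6
x₁ = 1 − 0.02·(-2) = 1.04
x₂ = 1.04 − 0.02·(-1.84) = 1.0768
x₃ = 1.0768 − 0.02·(-1.6928) = 1.110656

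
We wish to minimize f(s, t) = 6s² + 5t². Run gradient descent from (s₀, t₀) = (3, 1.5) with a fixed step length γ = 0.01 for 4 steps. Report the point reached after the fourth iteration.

∇f = (12s, 10t)
(s₁, t₁) = (3, 1.5) − 0.01·(36, 15) = (2.64, 1.35)
(s₂, t₂) = (2.64, 1.35) − 0.01·(31.68, 13.5) = (2.3232, 1.215)
(s₃, t₃) = (2.3232, 1.215) − 0.01·(27.8784, 12.15) = (2.044416, 1.0935)
(s₄, t₄) = (2.044416, 1.0935) − 0.01·(24.532992, 10.935) = (1.79908608, 0.98415)

(1.79908608, 0.98415)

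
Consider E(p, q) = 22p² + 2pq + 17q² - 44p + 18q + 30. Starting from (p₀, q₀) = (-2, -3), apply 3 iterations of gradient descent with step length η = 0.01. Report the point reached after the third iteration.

(0.547048, -1.216792)

∇E = (44p + 2q - 44, 2p + 34q + 18)
Step 1: at (-2, -3), ∇E = (-138, -88) → (-2, -3) − 0.01·(-138, -88) = (-0.62, -2.12)
Step 2: at (-0.62, -2.12), ∇E = (-75.52, -55.32) → (-0.62, -2.12) − 0.01·(-75.52, -55.32) = (0.1352, -1.5668)
Step 3: at (0.1352, -1.5668), ∇E = (-41.1848, -35.0008) → (0.1352, -1.5668) − 0.01·(-41.1848, -35.0008) = (0.547048, -1.216792)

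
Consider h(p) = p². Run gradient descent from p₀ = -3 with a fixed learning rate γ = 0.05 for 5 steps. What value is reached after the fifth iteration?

h′(p) = 2p
p₁ = -3 − 0.05·(-6) = -2.7
p₂ = -2.7 − 0.05·(-5.4) = -2.43
p₃ = -2.43 − 0.05·(-4.86) = -2.187
p₄ = -2.187 − 0.05·(-4.374) = -1.9683
p₅ = -1.9683 − 0.05·(-3.9366) = -1.77147

-1.77147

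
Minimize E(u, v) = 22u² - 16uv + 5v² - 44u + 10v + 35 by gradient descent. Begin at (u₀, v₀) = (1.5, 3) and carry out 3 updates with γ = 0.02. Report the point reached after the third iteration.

(1.946528, 2.50592)

∇E = (44u - 16v - 44, -16u + 10v + 10)
Step 1: at (1.5, 3), ∇E = (-26, 16) → (1.5, 3) − 0.02·(-26, 16) = (2.02, 2.68)
Step 2: at (2.02, 2.68), ∇E = (2, 4.48) → (2.02, 2.68) − 0.02·(2, 4.48) = (1.98, 2.5904)
Step 3: at (1.98, 2.5904), ∇E = (1.6736, 4.224) → (1.98, 2.5904) − 0.02·(1.6736, 4.224) = (1.946528, 2.50592)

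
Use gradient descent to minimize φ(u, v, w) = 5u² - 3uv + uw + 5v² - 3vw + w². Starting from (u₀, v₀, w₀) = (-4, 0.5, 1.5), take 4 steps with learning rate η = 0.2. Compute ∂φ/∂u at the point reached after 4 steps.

-212.864

∇φ = (10u - 3v + w, -3u + 10v - 3w, u - 3v + 2w)
(u₁, v₁, w₁) = (-4, 0.5, 1.5) − 0.2·(-40, 12.5, -2.5) = (4, -2, 2)
(u₂, v₂, w₂) = (4, -2, 2) − 0.2·(48, -38, 14) = (-5.6, 5.6, -0.8)
(u₃, v₃, w₃) = (-5.6, 5.6, -0.8) − 0.2·(-73.6, 75.2, -24) = (9.12, -9.44, 4)
(u₄, v₄, w₄) = (9.12, -9.44, 4) − 0.2·(123.52, -133.76, 45.44) = (-15.584, 17.312, -5.088)
∂φ/∂u at (-15.584, 17.312, -5.088) = -212.864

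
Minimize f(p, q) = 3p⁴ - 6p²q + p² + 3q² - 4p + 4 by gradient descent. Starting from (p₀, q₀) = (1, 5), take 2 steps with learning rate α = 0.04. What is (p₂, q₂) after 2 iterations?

∇f = (12p³ - 12pq + 2p - 4, -6p² + 6q)
(p₁, q₁) = (1, 5) − 0.04·(-50, 24) = (3, 4.04)
(p₂, q₂) = (3, 4.04) − 0.04·(180.56, -29.76) = (-4.2224, 5.2304)

(-4.2224, 5.2304)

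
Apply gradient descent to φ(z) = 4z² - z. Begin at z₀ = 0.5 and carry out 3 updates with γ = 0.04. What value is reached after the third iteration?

0.242912

φ′(z) = 8z - 1
z₁ = 0.5 − 0.04·3 = 0.38
z₂ = 0.38 − 0.04·2.04 = 0.2984
z₃ = 0.2984 − 0.04·1.3872 = 0.242912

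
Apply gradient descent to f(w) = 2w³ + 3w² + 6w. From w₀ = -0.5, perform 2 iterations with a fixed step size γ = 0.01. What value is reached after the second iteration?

-0.5901215

f′(w) = 6w² + 6w + 6
w₁ = -0.5 − 0.01·4.5 = -0.545
w₂ = -0.545 − 0.01·4.51215 = -0.5901215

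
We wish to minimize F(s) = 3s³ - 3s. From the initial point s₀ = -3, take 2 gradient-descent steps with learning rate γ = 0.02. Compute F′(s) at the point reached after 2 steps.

F′(s) = 9s² - 3
s₁ = -3 − 0.02·78 = -4.56
s₂ = -4.56 − 0.02·184.1424 = -8.242848
F′(s) at (-8.242848) = 608.500888359936

608.500888359936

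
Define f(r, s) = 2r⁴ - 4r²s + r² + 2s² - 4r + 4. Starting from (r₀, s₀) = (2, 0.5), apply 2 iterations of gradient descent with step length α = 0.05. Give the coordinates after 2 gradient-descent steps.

(-0.6992, 1.088)

∇f = (8r³ - 8rs + 2r - 4, -4r² + 4s)
Step 1: at (2, 0.5), ∇f = (56, -14) → (2, 0.5) − 0.05·(56, -14) = (-0.8, 1.2)
Step 2: at (-0.8, 1.2), ∇f = (-2.016, 2.24) → (-0.8, 1.2) − 0.05·(-2.016, 2.24) = (-0.6992, 1.088)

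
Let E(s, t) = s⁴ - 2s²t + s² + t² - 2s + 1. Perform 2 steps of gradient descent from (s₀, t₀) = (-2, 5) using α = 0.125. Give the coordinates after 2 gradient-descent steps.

∇E = (4s³ - 4st + 2s - 2, -2s² + 2t)
Step 1: at (-2, 5), ∇E = (2, 2) → (-2, 5) − 0.125·(2, 2) = (-2.25, 4.75)
Step 2: at (-2.25, 4.75), ∇E = (-9.3125, -0.625) → (-2.25, 4.75) − 0.125·(-9.3125, -0.625) = (-1.0859375, 4.828125)

(-1.0859375, 4.828125)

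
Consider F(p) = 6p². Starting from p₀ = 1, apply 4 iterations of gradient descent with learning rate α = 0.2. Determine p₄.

3.8416

F′(p) = 12p
p₁ = 1 − 0.2·12 = -1.4
p₂ = -1.4 − 0.2·(-16.8) = 1.96
p₃ = 1.96 − 0.2·23.52 = -2.744
p₄ = -2.744 − 0.2·(-32.928) = 3.8416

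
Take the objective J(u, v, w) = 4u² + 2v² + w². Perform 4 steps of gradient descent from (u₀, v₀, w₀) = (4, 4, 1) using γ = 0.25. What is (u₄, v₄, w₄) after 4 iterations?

(4, 0, 0.0625)

∇J = (8u, 4v, 2w)
(u₁, v₁, w₁) = (4, 4, 1) − 0.25·(32, 16, 2) = (-4, 0, 0.5)
(u₂, v₂, w₂) = (-4, 0, 0.5) − 0.25·(-32, 0, 1) = (4, 0, 0.25)
(u₃, v₃, w₃) = (4, 0, 0.25) − 0.25·(32, 0, 0.5) = (-4, 0, 0.125)
(u₄, v₄, w₄) = (-4, 0, 0.125) − 0.25·(-32, 0, 0.25) = (4, 0, 0.0625)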